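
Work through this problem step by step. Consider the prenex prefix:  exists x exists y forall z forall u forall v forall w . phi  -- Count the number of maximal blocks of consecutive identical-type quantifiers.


Quantifier-type sequence: E E A A A A  (A=forall, E=exists)
Group into maximal same-type runs:
  Ex2 | Ax4
Number of blocks = 2

2


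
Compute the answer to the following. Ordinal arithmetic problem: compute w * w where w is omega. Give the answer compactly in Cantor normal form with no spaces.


Compute w * w.
Ordinal * is associative and left-distributive over +, but NOT commutative; for finite n>1, n*w = w but w*n stays w*n.
w * w = w^2 by definition.
Result = w^2

w^2


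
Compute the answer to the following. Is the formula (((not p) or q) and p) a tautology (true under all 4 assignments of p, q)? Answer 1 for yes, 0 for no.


Check all 4 assignments:
p=0, q=0: 0
p=0, q=1: 0
p=1, q=0: 0
p=1, q=1: 1
Satisfying count = 1/4.
Tautology iff count = 4: no.

0


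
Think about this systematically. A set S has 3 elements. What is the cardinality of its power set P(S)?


The power set of a set with n elements has 2^n elements.
|P(S)| = 2^3 = 8

8


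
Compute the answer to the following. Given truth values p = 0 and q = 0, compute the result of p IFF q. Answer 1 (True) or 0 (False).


p = 0, q = 0
Operation: p IFF q
Evaluate: 0 IFF 0 = 1

1


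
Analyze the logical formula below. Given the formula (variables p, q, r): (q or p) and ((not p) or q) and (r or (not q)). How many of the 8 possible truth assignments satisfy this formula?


Evaluate all 8 assignments for p, q, r:
p=0, q=0, r=0: 0
p=0, q=0, r=1: 0
p=0, q=1, r=0: 0
p=0, q=1, r=1: 1
p=1, q=0, r=0: 0
p=1, q=0, r=1: 0
p=1, q=1, r=0: 0
p=1, q=1, r=1: 1
Satisfying count = 2

2


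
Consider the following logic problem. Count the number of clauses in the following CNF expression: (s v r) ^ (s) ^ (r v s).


A CNF formula is a conjunction of clauses.
Clauses are separated by ^.
Counting the conjuncts: 3 clauses.

3


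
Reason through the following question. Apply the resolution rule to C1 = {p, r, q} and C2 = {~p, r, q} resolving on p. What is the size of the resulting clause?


Remove p from C1 and ~p from C2.
C1 remainder: {r, q}
C2 remainder: {r, q}
Union (resolvent): {q, r}
Resolvent has 2 literal(s).

2


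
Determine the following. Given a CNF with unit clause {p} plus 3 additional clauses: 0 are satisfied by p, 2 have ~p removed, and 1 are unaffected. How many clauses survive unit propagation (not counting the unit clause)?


Satisfied (removed): 0
Shortened (remain): 2
Unchanged (remain): 1
Remaining = 2 + 1 = 3

3


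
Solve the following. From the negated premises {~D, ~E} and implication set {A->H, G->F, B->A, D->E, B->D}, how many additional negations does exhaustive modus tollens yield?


Initial negated facts: {~D, ~E}
Apply modus tollens to closure:
  ~D and B->D  =>  ~B
Final negated: {~B, ~D, ~E}
New negations: {~B}
Count = 1

1


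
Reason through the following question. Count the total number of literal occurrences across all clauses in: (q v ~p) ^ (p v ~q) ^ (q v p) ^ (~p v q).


Counting literals in each clause:
Clause 1: 2 literal(s)
Clause 2: 2 literal(s)
Clause 3: 2 literal(s)
Clause 4: 2 literal(s)
Total = 8

8


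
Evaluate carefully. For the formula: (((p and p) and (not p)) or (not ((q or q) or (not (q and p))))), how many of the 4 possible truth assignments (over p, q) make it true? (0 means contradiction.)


Check all 4 assignments:
p=0, q=0: 0
p=0, q=1: 0
p=1, q=0: 0
p=1, q=1: 0
Count of True = 0

0


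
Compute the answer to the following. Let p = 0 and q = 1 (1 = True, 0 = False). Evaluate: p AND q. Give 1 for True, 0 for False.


p = 0, q = 1
Operation: p AND q
Evaluate: 0 AND 1 = 0

0


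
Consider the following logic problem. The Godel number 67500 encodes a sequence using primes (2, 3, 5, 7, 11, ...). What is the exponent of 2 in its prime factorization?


Factorize 67500 by dividing by 2 repeatedly.
Division steps: 2 divides 67500 exactly 2 time(s).
Exponent of 2 = 2

2


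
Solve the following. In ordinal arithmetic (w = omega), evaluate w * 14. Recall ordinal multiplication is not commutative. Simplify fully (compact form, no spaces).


Compute w * 14.
Ordinal * is associative and left-distributive over +, but NOT commutative; for finite n>1, n*w = w but w*n stays w*n.
w * 14 means 14 copies of w concatenated: w*14.
Result = w*14

w*14


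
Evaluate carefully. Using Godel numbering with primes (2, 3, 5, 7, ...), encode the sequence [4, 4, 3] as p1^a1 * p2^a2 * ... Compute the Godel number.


Encode each element as an exponent of the corresponding prime:
  2^4 = 16
  3^4 = 81
  5^3 = 125
Product = 16 * 81 * 125 = 162000

162000


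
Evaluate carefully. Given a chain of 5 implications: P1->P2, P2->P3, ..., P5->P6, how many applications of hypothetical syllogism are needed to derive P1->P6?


With 5 implications in a chain connecting 6 propositions:
P1->P2, P2->P3, ..., P5->P6
Steps needed = (number of implications) - 1 = 5 - 1 = 4

4


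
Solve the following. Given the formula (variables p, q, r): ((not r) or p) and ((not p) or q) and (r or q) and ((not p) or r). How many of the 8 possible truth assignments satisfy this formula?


Evaluate all 8 assignments for p, q, r:
p=0, q=0, r=0: 0
p=0, q=0, r=1: 0
p=0, q=1, r=0: 1
p=0, q=1, r=1: 0
p=1, q=0, r=0: 0
p=1, q=0, r=1: 0
p=1, q=1, r=0: 0
p=1, q=1, r=1: 1
Satisfying count = 2

2


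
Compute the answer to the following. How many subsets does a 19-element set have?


The power set of a set with n elements has 2^n elements.
|P(S)| = 2^19 = 524288

524288


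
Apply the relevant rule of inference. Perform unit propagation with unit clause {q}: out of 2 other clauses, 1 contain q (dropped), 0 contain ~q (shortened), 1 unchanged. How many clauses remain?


Satisfied (removed): 1
Shortened (remain): 0
Unchanged (remain): 1
Remaining = 0 + 1 = 1

1


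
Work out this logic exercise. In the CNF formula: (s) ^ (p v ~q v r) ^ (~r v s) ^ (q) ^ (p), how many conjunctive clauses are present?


A CNF formula is a conjunction of clauses.
Clauses are separated by ^.
Counting the conjuncts: 5 clauses.

5


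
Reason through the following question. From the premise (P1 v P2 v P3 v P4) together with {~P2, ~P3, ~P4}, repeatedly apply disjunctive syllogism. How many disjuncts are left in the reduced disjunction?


Original disjuncts (4): P1, P2, P3, P4
Negated (eliminate): ~P2, ~P3, ~P4
Remaining disjuncts: P1
Count = 4 - 3 = 1

1


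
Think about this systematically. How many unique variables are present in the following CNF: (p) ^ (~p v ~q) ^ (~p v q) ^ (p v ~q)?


Identify each variable that appears in the formula.
Variables found: p, q
Count = 2

2


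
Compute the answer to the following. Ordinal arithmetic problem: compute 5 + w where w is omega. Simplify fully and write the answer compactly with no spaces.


Compute 5 + w.
Ordinal + is associative but NOT commutative; for finite n>0, n + w = w but w + n stays w+n.
Any finite left addend is absorbed by w on the right: 5 + w = w.
Result = w

w


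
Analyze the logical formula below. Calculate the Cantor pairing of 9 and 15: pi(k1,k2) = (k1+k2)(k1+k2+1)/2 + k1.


k1 + k2 = 24
(k1+k2)(k1+k2+1)/2 = 24 * 25 / 2 = 300
pi = 300 + 9 = 309

309


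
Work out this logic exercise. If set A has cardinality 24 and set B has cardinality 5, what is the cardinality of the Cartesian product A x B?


The Cartesian product A x B contains all ordered pairs (a, b).
|A x B| = |A| * |B| = 24 * 5 = 120

120


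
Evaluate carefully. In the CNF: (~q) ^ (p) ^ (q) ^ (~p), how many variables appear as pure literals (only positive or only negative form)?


Check each variable for pure literal status:
p: mixed (not pure)
q: mixed (not pure)
r: absent (not pure)
Pure literal count = 0

0


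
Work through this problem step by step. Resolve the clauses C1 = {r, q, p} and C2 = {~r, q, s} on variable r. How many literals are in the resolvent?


Remove r from C1 and ~r from C2.
C1 remainder: {q, p}
C2 remainder: {q, s}
Union (resolvent): {p, q, s}
Resolvent has 3 literal(s).

3


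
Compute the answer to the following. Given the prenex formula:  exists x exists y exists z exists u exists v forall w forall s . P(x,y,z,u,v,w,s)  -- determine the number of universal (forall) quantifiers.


Quantifier prefix: exists x exists y exists z exists u exists v forall w forall s
Mark each quantifier type:
  E E E E E U U
Universal count = 2, Existential count = 5
Asked for universal (forall) quantifiers: 2

2


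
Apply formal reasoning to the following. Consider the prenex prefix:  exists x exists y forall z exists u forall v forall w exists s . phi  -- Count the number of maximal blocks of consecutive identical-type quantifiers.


Quantifier-type sequence: E E A E A A E  (A=forall, E=exists)
Group into maximal same-type runs:
  Ex2 | Ax1 | Ex1 | Ax2 | Ex1
Number of blocks = 5

5


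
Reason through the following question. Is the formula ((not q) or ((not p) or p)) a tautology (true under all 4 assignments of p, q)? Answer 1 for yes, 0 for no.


Check all 4 assignments:
p=0, q=0: 1
p=0, q=1: 1
p=1, q=0: 1
p=1, q=1: 1
Satisfying count = 4/4.
Tautology iff count = 4: yes.

1


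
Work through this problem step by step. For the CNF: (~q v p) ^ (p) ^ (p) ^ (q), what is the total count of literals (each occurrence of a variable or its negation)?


Counting literals in each clause:
Clause 1: 2 literal(s)
Clause 2: 1 literal(s)
Clause 3: 1 literal(s)
Clause 4: 1 literal(s)
Total = 5

5


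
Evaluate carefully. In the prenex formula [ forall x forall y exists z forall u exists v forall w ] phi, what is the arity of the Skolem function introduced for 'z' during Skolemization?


Quantifier prefix: forall x forall y exists z forall u exists v forall w
'z' is existentially quantified at position 3.
Universal variables preceding it: x, y
Skolem function arity = 2

2


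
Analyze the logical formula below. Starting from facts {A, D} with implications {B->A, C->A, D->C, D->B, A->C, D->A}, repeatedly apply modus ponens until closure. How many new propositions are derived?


Initial facts: {A, D}
Apply modus ponens to closure:
  D and D->C  =>  C
  D and D->B  =>  B
Final known: {A, B, C, D}
New propositions: {B, C}
Count = 2

2


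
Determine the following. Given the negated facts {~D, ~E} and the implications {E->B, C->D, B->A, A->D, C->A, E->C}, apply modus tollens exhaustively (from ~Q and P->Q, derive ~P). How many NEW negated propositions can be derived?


Initial negated facts: {~D, ~E}
Apply modus tollens to closure:
  ~D and C->D  =>  ~C
  ~D and A->D  =>  ~A
  ~A and B->A  =>  ~B
Final negated: {~A, ~B, ~C, ~D, ~E}
New negations: {~A, ~B, ~C}
Count = 3

3


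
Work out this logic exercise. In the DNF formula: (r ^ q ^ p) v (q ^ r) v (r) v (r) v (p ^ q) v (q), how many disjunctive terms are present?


A DNF formula is a disjunction of terms (conjunctions).
Terms are separated by v.
Counting the disjuncts: 6 terms.

6


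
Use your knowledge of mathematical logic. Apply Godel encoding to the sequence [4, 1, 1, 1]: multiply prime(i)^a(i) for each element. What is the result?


Encode each element as an exponent of the corresponding prime:
  2^4 = 16
  3^1 = 3
  5^1 = 5
  7^1 = 7
Product = 16 * 3 * 5 * 7 = 1680

1680


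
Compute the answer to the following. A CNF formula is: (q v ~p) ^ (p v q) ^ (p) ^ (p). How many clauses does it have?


A CNF formula is a conjunction of clauses.
Clauses are separated by ^.
Counting the conjuncts: 4 clauses.

4


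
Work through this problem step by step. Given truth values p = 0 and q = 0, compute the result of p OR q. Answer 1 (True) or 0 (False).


p = 0, q = 0
Operation: p OR q
Evaluate: 0 OR 0 = 0

0


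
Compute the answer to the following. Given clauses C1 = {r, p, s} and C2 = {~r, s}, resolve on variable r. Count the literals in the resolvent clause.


Remove r from C1 and ~r from C2.
C1 remainder: {p, s}
C2 remainder: {s}
Union (resolvent): {p, s}
Resolvent has 2 literal(s).

2


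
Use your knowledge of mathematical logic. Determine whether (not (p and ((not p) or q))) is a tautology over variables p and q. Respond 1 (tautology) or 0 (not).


Check all 4 assignments:
p=0, q=0: 1
p=0, q=1: 1
p=1, q=0: 1
p=1, q=1: 0
Satisfying count = 3/4.
Tautology iff count = 4: no.

0


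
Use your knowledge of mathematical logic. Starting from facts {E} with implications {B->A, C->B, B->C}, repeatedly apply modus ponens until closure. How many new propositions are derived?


Initial facts: {E}
Apply modus ponens to closure:
  (no implication fires)
Final known: {E}
New propositions: {(none)}
Count = 0

0


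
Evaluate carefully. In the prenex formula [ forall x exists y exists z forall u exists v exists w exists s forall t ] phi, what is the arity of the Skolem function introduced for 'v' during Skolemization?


Quantifier prefix: forall x exists y exists z forall u exists v exists w exists s forall t
'v' is existentially quantified at position 5.
Universal variables preceding it: x, u
Skolem function arity = 2

2


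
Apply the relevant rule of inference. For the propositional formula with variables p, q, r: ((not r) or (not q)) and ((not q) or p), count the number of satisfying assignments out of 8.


Evaluate all 8 assignments for p, q, r:
p=0, q=0, r=0: 1
p=0, q=0, r=1: 1
p=0, q=1, r=0: 0
p=0, q=1, r=1: 0
p=1, q=0, r=0: 1
p=1, q=0, r=1: 1
p=1, q=1, r=0: 1
p=1, q=1, r=1: 0
Satisfying count = 5

5


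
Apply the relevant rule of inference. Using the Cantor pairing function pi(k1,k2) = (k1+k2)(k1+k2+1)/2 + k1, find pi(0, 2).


k1 + k2 = 2
(k1+k2)(k1+k2+1)/2 = 2 * 3 / 2 = 3
pi = 3 + 0 = 3

3


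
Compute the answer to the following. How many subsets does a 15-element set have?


The power set of a set with n elements has 2^n elements.
|P(S)| = 2^15 = 32768

32768


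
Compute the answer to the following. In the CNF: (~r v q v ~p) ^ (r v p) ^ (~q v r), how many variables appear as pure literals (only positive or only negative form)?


Check each variable for pure literal status:
p: mixed (not pure)
q: mixed (not pure)
r: mixed (not pure)
Pure literal count = 0

0


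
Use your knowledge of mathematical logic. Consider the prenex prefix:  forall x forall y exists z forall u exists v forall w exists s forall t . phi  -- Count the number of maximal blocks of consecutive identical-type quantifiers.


Quantifier-type sequence: A A E A E A E A  (A=forall, E=exists)
Group into maximal same-type runs:
  Ax2 | Ex1 | Ax1 | Ex1 | Ax1 | Ex1 | Ax1
Number of blocks = 7

7


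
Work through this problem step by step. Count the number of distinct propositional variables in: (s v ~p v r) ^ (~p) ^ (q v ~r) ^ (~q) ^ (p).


Identify each variable that appears in the formula.
Variables found: p, q, r, s
Count = 4

4


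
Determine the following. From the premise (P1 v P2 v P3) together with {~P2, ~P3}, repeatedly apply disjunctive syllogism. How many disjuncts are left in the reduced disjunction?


Original disjuncts (3): P1, P2, P3
Negated (eliminate): ~P2, ~P3
Remaining disjuncts: P1
Count = 3 - 2 = 1

1


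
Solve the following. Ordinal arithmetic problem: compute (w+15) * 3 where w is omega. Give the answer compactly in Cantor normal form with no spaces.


Compute (w+15) * 3.
Ordinal * is associative and left-distributive over +, but NOT commutative; for finite n>1, n*w = w but w*n stays w*n.
(w+15) * 3 = (w+15) repeated 3 times. Each intermediate +15 is absorbed by the following w; only the last survives: w*3+15.
Result = w*3+15

w*3+15


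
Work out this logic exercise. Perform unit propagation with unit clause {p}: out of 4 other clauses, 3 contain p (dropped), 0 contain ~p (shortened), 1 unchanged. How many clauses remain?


Satisfied (removed): 3
Shortened (remain): 0
Unchanged (remain): 1
Remaining = 0 + 1 = 1

1


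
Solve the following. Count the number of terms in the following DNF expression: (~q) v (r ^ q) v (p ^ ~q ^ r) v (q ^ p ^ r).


A DNF formula is a disjunction of terms (conjunctions).
Terms are separated by v.
Counting the disjuncts: 4 terms.

4


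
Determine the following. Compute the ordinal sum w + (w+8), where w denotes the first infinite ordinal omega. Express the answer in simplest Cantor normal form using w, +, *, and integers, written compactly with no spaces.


Compute w + (w+8).
Ordinal + is associative but NOT commutative; for finite n>0, n + w = w but w + n stays w+n.
w + (w+8) = (w+w) + 8 = w*2+8.
Result = w*2+8

w*2+8


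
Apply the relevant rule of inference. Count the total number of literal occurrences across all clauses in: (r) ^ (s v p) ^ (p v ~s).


Counting literals in each clause:
Clause 1: 1 literal(s)
Clause 2: 2 literal(s)
Clause 3: 2 literal(s)
Total = 5

5


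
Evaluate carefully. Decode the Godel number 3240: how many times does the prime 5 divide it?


Factorize 3240 by dividing by 5 repeatedly.
Division steps: 5 divides 3240 exactly 1 time(s).
Exponent of 5 = 1

1


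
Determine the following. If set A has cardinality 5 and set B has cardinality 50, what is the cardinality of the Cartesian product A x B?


The Cartesian product A x B contains all ordered pairs (a, b).
|A x B| = |A| * |B| = 5 * 50 = 250

250


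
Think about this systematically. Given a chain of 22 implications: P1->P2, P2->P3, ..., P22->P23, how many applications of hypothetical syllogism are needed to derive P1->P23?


With 22 implications in a chain connecting 23 propositions:
P1->P2, P2->P3, ..., P22->P23
Steps needed = (number of implications) - 1 = 22 - 1 = 21

21


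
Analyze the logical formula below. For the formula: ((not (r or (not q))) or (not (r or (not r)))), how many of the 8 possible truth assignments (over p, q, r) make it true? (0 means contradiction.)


Check all 8 assignments:
p=0, q=0, r=0: 0
p=0, q=0, r=1: 0
p=0, q=1, r=0: 1
p=0, q=1, r=1: 0
p=1, q=0, r=0: 0
p=1, q=0, r=1: 0
p=1, q=1, r=0: 1
p=1, q=1, r=1: 0
Count of True = 2

2


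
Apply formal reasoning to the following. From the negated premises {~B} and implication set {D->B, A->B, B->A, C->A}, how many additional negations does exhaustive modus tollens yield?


Initial negated facts: {~B}
Apply modus tollens to closure:
  ~B and D->B  =>  ~D
  ~B and A->B  =>  ~A
  ~A and C->A  =>  ~C
Final negated: {~A, ~B, ~C, ~D}
New negations: {~A, ~C, ~D}
Count = 3

3


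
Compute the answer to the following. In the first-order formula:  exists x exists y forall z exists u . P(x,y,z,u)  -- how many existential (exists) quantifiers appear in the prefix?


Quantifier prefix: exists x exists y forall z exists u
Mark each quantifier type:
  E E U E
Universal count = 1, Existential count = 3
Asked for existential (exists) quantifiers: 3

3


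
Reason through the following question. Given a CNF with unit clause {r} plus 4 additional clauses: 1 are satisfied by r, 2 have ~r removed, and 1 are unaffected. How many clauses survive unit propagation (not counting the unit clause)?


Satisfied (removed): 1
Shortened (remain): 2
Unchanged (remain): 1
Remaining = 2 + 1 = 3

3


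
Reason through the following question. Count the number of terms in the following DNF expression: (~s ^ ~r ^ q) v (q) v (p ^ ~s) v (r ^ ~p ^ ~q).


A DNF formula is a disjunction of terms (conjunctions).
Terms are separated by v.
Counting the disjuncts: 4 terms.

4


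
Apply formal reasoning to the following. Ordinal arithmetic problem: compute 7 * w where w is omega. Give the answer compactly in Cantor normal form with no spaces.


Compute 7 * w.
Ordinal * is associative and left-distributive over +, but NOT commutative; for finite n>1, n*w = w but w*n stays w*n.
For finite n>0, n * w = sup{n*k : k<w} = w. So 7 * w = w.
Result = w

w


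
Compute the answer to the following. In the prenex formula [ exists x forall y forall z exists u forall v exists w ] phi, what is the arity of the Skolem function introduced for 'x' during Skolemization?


Quantifier prefix: exists x forall y forall z exists u forall v exists w
'x' is existentially quantified at position 1.
No universal quantifiers precede it.
Skolem function arity = 0 (a Skolem constant)

0


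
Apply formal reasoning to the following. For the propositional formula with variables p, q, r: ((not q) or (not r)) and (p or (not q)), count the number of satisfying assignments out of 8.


Evaluate all 8 assignments for p, q, r:
p=0, q=0, r=0: 1
p=0, q=0, r=1: 1
p=0, q=1, r=0: 0
p=0, q=1, r=1: 0
p=1, q=0, r=0: 1
p=1, q=0, r=1: 1
p=1, q=1, r=0: 1
p=1, q=1, r=1: 0
Satisfying count = 5

5


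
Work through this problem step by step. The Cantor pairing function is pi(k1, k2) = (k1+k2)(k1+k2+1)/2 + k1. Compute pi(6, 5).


k1 + k2 = 11
(k1+k2)(k1+k2+1)/2 = 11 * 12 / 2 = 66
pi = 66 + 6 = 72

72


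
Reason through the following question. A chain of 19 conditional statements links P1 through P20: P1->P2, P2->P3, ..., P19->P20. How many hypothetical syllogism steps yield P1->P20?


With 19 implications in a chain connecting 20 propositions:
P1->P2, P2->P3, ..., P19->P20
Steps needed = (number of implications) - 1 = 19 - 1 = 18

18


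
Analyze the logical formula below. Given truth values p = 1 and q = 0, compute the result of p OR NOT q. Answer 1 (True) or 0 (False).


p = 1, q = 0
Operation: p OR NOT q
Evaluate: 1 OR NOT 0 = 1

1


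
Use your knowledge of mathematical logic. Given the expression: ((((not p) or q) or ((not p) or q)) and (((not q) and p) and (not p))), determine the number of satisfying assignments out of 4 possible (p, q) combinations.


Check all 4 assignments:
p=0, q=0: 0
p=0, q=1: 0
p=1, q=0: 0
p=1, q=1: 0
Count of True = 0

0


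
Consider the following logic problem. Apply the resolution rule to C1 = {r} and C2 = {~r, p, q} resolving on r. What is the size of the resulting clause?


Remove r from C1 and ~r from C2.
C1 remainder: {}
C2 remainder: {p, q}
Union (resolvent): {p, q}
Resolvent has 2 literal(s).

2


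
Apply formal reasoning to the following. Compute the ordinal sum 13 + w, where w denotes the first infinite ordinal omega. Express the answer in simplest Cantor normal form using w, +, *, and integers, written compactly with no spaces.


Compute 13 + w.
Ordinal + is associative but NOT commutative; for finite n>0, n + w = w but w + n stays w+n.
Any finite left addend is absorbed by w on the right: 13 + w = w.
Result = w

w


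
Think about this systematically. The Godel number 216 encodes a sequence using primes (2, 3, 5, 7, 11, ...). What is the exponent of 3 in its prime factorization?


Factorize 216 by dividing by 3 repeatedly.
Division steps: 3 divides 216 exactly 3 time(s).
Exponent of 3 = 3

3


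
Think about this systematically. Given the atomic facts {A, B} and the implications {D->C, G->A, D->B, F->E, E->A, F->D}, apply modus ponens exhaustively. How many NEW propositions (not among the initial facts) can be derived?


Initial facts: {A, B}
Apply modus ponens to closure:
  (no implication fires)
Final known: {A, B}
New propositions: {(none)}
Count = 0

0


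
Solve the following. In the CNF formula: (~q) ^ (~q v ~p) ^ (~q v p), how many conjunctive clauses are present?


A CNF formula is a conjunction of clauses.
Clauses are separated by ^.
Counting the conjuncts: 3 clauses.

3


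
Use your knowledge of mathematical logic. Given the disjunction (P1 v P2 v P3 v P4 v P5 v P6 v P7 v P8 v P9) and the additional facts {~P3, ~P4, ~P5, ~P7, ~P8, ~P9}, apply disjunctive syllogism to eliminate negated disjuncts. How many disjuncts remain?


Original disjuncts (9): P1, P2, P3, P4, P5, P6, P7, P8, P9
Negated (eliminate): ~P3, ~P4, ~P5, ~P7, ~P8, ~P9
Remaining disjuncts: P1, P2, P6
Count = 9 - 6 = 3

3


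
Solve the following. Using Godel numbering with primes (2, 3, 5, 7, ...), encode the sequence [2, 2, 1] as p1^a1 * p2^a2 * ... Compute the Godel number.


Encode each element as an exponent of the corresponding prime:
  2^2 = 4
  3^2 = 9
  5^1 = 5
Product = 4 * 9 * 5 = 180

180


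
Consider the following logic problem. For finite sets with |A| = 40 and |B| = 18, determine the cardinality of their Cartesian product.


The Cartesian product A x B contains all ordered pairs (a, b).
|A x B| = |A| * |B| = 40 * 18 = 720

720


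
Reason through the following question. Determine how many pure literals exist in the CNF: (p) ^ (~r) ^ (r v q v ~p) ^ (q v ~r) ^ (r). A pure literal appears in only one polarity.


Check each variable for pure literal status:
p: mixed (not pure)
q: pure positive
r: mixed (not pure)
Pure literal count = 1

1


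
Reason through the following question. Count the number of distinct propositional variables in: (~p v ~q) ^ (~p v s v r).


Identify each variable that appears in the formula.
Variables found: p, q, r, s
Count = 4

4


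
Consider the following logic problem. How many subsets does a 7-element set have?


The power set of a set with n elements has 2^n elements.
|P(S)| = 2^7 = 128

128


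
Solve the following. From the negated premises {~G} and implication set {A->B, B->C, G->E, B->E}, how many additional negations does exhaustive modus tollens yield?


Initial negated facts: {~G}
Apply modus tollens to closure:
  (no implication fires)
Final negated: {~G}
New negations: {(none)}
Count = 0

0


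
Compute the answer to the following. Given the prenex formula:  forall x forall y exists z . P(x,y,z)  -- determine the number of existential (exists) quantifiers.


Quantifier prefix: forall x forall y exists z
Mark each quantifier type:
  U U E
Universal count = 2, Existential count = 1
Asked for existential (exists) quantifiers: 1

1


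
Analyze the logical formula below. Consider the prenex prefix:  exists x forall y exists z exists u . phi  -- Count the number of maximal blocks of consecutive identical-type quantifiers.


Quantifier-type sequence: E A E E  (A=forall, E=exists)
Group into maximal same-type runs:
  Ex1 | Ax1 | Ex2
Number of blocks = 3

3


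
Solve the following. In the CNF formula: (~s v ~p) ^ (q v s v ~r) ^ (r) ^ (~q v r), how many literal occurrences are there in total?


Counting literals in each clause:
Clause 1: 2 literal(s)
Clause 2: 3 literal(s)
Clause 3: 1 literal(s)
Clause 4: 2 literal(s)
Total = 8

8


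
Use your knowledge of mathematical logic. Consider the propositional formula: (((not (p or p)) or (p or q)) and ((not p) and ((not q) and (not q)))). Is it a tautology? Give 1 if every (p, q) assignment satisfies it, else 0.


Check all 4 assignments:
p=0, q=0: 1
p=0, q=1: 0
p=1, q=0: 0
p=1, q=1: 0
Satisfying count = 1/4.
Tautology iff count = 4: no.

0


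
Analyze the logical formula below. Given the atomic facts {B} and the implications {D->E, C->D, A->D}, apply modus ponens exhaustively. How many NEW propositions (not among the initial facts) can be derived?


Initial facts: {B}
Apply modus ponens to closure:
  (no implication fires)
Final known: {B}
New propositions: {(none)}
Count = 0

0


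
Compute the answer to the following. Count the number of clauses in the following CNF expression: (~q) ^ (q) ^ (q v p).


A CNF formula is a conjunction of clauses.
Clauses are separated by ^.
Counting the conjuncts: 3 clauses.

3


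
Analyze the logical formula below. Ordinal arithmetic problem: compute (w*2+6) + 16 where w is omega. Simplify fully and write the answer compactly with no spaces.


Compute (w*2+6) + 16.
Ordinal + is associative but NOT commutative; for finite n>0, n + w = w but w + n stays w+n.
By associativity: (w*2+6) + 16 = w*2 + (6+16) = w*2+22.
Result = w*2+22

w*2+22


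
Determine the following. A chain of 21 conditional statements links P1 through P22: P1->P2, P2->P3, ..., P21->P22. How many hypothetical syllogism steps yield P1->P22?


With 21 implications in a chain connecting 22 propositions:
P1->P2, P2->P3, ..., P21->P22
Steps needed = (number of implications) - 1 = 21 - 1 = 20

20


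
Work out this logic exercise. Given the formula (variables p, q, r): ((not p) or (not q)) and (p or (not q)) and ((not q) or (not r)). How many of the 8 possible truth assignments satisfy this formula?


Evaluate all 8 assignments for p, q, r:
p=0, q=0, r=0: 1
p=0, q=0, r=1: 1
p=0, q=1, r=0: 0
p=0, q=1, r=1: 0
p=1, q=0, r=0: 1
p=1, q=0, r=1: 1
p=1, q=1, r=0: 0
p=1, q=1, r=1: 0
Satisfying count = 4

4


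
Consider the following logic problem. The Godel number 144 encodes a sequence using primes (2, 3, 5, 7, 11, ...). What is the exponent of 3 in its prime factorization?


Factorize 144 by dividing by 3 repeatedly.
Division steps: 3 divides 144 exactly 2 time(s).
Exponent of 3 = 2

2


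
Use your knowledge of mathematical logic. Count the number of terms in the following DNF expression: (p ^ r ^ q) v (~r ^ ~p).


A DNF formula is a disjunction of terms (conjunctions).
Terms are separated by v.
Counting the disjuncts: 2 terms.

2


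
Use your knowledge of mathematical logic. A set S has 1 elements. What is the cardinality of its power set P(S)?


The power set of a set with n elements has 2^n elements.
|P(S)| = 2^1 = 2

2


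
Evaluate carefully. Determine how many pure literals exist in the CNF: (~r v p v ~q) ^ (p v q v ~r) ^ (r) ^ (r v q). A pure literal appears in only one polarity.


Check each variable for pure literal status:
p: pure positive
q: mixed (not pure)
r: mixed (not pure)
Pure literal count = 1

1


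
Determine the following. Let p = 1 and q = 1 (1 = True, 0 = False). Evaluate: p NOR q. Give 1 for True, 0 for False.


p = 1, q = 1
Operation: p NOR q
Evaluate: 1 NOR 1 = 0

0


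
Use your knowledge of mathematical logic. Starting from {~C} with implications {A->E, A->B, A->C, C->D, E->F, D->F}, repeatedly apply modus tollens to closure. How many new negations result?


Initial negated facts: {~C}
Apply modus tollens to closure:
  ~C and A->C  =>  ~A
Final negated: {~A, ~C}
New negations: {~A}
Count = 1

1


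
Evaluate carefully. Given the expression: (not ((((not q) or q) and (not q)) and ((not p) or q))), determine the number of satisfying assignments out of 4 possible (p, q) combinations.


Check all 4 assignments:
p=0, q=0: 0
p=0, q=1: 1
p=1, q=0: 1
p=1, q=1: 1
Count of True = 3

3


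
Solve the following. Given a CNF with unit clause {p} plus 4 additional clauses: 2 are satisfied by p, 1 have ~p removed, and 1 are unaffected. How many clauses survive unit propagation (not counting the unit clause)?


Satisfied (removed): 2
Shortened (remain): 1
Unchanged (remain): 1
Remaining = 1 + 1 = 2

2


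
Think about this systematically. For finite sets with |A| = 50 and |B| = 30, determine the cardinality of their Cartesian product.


The Cartesian product A x B contains all ordered pairs (a, b).
|A x B| = |A| * |B| = 50 * 30 = 1500

1500


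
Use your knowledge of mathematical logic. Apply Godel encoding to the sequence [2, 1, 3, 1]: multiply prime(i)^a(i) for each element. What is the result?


Encode each element as an exponent of the corresponding prime:
  2^2 = 4
  3^1 = 3
  5^3 = 125
  7^1 = 7
Product = 4 * 3 * 125 * 7 = 10500

10500


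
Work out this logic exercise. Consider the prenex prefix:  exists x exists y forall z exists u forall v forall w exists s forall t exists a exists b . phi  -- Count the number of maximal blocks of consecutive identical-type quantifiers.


Quantifier-type sequence: E E A E A A E A E E  (A=forall, E=exists)
Group into maximal same-type runs:
  Ex2 | Ax1 | Ex1 | Ax2 | Ex1 | Ax1 | Ex2
Number of blocks = 7

7


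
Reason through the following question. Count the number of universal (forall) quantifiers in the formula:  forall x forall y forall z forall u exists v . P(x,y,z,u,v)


Quantifier prefix: forall x forall y forall z forall u exists v
Mark each quantifier type:
  U U U U E
Universal count = 4, Existential count = 1
Asked for universal (forall) quantifiers: 4

4


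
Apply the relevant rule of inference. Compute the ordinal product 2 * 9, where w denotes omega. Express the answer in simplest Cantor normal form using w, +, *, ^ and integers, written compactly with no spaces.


Compute 2 * 9.
Ordinal * is associative and left-distributive over +, but NOT commutative; for finite n>1, n*w = w but w*n stays w*n.
Both finite; ordinal * agrees with natural *: 2 * 9 = 18.
Result = 18

18


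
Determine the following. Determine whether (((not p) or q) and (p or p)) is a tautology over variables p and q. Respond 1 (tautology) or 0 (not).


Check all 4 assignments:
p=0, q=0: 0
p=0, q=1: 0
p=1, q=0: 0
p=1, q=1: 1
Satisfying count = 1/4.
Tautology iff count = 4: no.

0


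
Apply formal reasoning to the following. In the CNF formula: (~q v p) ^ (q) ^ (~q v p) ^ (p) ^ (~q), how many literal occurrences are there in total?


Counting literals in each clause:
Clause 1: 2 literal(s)
Clause 2: 1 literal(s)
Clause 3: 2 literal(s)
Clause 4: 1 literal(s)
Clause 5: 1 literal(s)
Total = 7

7


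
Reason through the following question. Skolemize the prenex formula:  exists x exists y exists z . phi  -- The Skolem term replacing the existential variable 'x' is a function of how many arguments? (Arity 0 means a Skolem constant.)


Quantifier prefix: exists x exists y exists z
'x' is existentially quantified at position 1.
No universal quantifiers precede it.
Skolem function arity = 0 (a Skolem constant)

0


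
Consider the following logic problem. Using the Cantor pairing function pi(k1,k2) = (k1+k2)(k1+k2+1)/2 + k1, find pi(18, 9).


k1 + k2 = 27
(k1+k2)(k1+k2+1)/2 = 27 * 28 / 2 = 378
pi = 378 + 18 = 396

396


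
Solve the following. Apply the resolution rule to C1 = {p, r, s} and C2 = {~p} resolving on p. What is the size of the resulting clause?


Remove p from C1 and ~p from C2.
C1 remainder: {r, s}
C2 remainder: {}
Union (resolvent): {r, s}
Resolvent has 2 literal(s).

2


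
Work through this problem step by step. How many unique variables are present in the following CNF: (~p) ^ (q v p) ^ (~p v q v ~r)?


Identify each variable that appears in the formula.
Variables found: p, q, r
Count = 3

3


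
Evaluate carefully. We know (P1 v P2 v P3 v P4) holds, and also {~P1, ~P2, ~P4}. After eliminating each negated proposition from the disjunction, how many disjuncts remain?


Original disjuncts (4): P1, P2, P3, P4
Negated (eliminate): ~P1, ~P2, ~P4
Remaining disjuncts: P3
Count = 4 - 3 = 1

1


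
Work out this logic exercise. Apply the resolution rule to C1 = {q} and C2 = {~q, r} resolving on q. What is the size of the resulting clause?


Remove q from C1 and ~q from C2.
C1 remainder: {}
C2 remainder: {r}
Union (resolvent): {r}
Resolvent has 1 literal(s).

1


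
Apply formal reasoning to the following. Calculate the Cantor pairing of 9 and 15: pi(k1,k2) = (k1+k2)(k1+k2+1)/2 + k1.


k1 + k2 = 24
(k1+k2)(k1+k2+1)/2 = 24 * 25 / 2 = 300
pi = 300 + 9 = 309

309


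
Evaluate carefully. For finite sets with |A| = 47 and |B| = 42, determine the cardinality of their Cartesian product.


The Cartesian product A x B contains all ordered pairs (a, b).
|A x B| = |A| * |B| = 47 * 42 = 1974

1974


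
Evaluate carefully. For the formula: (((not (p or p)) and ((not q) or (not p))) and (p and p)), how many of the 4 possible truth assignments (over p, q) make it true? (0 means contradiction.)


Check all 4 assignments:
p=0, q=0: 0
p=0, q=1: 0
p=1, q=0: 0
p=1, q=1: 0
Count of True = 0

0


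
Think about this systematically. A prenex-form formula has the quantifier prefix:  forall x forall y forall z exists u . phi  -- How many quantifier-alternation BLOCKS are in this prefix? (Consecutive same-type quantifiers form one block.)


Quantifier-type sequence: A A A E  (A=forall, E=exists)
Group into maximal same-type runs:
  Ax3 | Ex1
Number of blocks = 2

2


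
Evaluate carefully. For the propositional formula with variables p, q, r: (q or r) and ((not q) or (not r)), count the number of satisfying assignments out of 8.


Evaluate all 8 assignments for p, q, r:
p=0, q=0, r=0: 0
p=0, q=0, r=1: 1
p=0, q=1, r=0: 1
p=0, q=1, r=1: 0
p=1, q=0, r=0: 0
p=1, q=0, r=1: 1
p=1, q=1, r=0: 1
p=1, q=1, r=1: 0
Satisfying count = 4

4


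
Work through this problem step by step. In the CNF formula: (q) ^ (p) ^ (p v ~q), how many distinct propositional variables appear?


Identify each variable that appears in the formula.
Variables found: p, q
Count = 2

2


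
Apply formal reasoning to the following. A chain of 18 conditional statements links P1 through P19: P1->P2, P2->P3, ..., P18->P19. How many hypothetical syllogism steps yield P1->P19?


With 18 implications in a chain connecting 19 propositions:
P1->P2, P2->P3, ..., P18->P19
Steps needed = (number of implications) - 1 = 18 - 1 = 17

17


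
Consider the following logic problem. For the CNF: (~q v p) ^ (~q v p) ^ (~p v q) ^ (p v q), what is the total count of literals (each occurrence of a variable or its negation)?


Counting literals in each clause:
Clause 1: 2 literal(s)
Clause 2: 2 literal(s)
Clause 3: 2 literal(s)
Clause 4: 2 literal(s)
Total = 8

8


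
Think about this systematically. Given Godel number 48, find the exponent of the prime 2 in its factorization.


Factorize 48 by dividing by 2 repeatedly.
Division steps: 2 divides 48 exactly 4 time(s).
Exponent of 2 = 4

4


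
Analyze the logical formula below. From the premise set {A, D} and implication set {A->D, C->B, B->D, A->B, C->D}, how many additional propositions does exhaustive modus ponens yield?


Initial facts: {A, D}
Apply modus ponens to closure:
  A and A->B  =>  B
Final known: {A, B, D}
New propositions: {B}
Count = 1

1


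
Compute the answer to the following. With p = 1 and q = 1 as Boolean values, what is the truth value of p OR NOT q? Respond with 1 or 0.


p = 1, q = 1
Operation: p OR NOT q
Evaluate: 1 OR NOT 1 = 1

1


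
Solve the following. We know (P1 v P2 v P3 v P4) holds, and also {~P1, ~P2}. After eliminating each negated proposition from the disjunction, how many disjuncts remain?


Original disjuncts (4): P1, P2, P3, P4
Negated (eliminate): ~P1, ~P2
Remaining disjuncts: P3, P4
Count = 4 - 2 = 2

2


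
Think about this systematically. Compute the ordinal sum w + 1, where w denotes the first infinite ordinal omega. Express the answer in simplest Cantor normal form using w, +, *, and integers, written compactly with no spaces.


Compute w + 1.
Ordinal + is associative but NOT commutative; for finite n>0, n + w = w but w + n stays w+n.
w + 1 is already in normal form (a successor ordinal beyond w).
Result = w+1

w+1


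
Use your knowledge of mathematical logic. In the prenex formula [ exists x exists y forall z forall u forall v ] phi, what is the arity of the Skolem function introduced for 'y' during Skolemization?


Quantifier prefix: exists x exists y forall z forall u forall v
'y' is existentially quantified at position 2.
No universal quantifiers precede it.
Skolem function arity = 0 (a Skolem constant)

0


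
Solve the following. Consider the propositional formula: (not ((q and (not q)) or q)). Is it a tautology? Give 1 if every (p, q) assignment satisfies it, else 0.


Check all 4 assignments:
p=0, q=0: 1
p=0, q=1: 0
p=1, q=0: 1
p=1, q=1: 0
Satisfying count = 2/4.
Tautology iff count = 4: no.

0


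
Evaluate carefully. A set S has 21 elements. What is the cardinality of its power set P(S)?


The power set of a set with n elements has 2^n elements.
|P(S)| = 2^21 = 2097152

2097152


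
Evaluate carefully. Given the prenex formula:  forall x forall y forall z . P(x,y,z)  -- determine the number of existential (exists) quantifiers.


Quantifier prefix: forall x forall y forall z
Mark each quantifier type:
  U U U
Universal count = 3, Existential count = 0
Asked for existential (exists) quantifiers: 0

0
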